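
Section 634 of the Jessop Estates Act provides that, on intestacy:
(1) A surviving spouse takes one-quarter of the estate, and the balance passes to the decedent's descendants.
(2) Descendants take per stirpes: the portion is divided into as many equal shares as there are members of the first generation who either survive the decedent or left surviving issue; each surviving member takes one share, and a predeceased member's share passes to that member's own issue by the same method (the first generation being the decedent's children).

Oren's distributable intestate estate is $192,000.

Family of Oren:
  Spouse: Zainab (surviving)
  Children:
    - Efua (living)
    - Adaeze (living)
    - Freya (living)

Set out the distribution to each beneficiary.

Zainab: $48,000; Efua: $48,000; Adaeze: $48,000; Freya: $48,000

Zainab takes one-quarter of $192,000 = $48,000. The remaining $144,000 passes to the descendants.
The descendants' portion ($144,000) is divided into 3 shares of $48,000: Efua, Adaeze, and Freya each take $48,000.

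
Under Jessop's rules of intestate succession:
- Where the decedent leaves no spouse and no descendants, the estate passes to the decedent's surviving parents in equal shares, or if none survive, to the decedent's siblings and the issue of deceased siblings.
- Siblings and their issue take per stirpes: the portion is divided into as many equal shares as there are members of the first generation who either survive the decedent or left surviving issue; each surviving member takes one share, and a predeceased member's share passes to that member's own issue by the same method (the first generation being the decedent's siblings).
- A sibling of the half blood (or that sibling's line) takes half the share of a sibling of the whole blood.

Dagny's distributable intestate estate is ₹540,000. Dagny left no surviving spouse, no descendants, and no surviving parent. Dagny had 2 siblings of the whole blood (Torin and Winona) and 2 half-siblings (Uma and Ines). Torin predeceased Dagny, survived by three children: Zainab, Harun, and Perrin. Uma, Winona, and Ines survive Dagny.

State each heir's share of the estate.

The entire ₹540,000 passes to the siblings and their issue.
Counting each half-blood sibling's line as half a unit, there are 3 units in ₹540,000, so one unit is ₹180,000. Whole-blood lines (Torin and Winona) take ₹180,000 each; half-blood lines (Uma and Ines) take ₹90,000 each.
Torin's share (₹180,000) is divided into 3 shares of ₹60,000: Zainab, Harun, and Perrin each take ₹60,000.

Zainab: ₹60,000; Harun: ₹60,000; Perrin: ₹60,000; Uma: ₹90,000; Winona: ₹180,000; Ines: ₹90,000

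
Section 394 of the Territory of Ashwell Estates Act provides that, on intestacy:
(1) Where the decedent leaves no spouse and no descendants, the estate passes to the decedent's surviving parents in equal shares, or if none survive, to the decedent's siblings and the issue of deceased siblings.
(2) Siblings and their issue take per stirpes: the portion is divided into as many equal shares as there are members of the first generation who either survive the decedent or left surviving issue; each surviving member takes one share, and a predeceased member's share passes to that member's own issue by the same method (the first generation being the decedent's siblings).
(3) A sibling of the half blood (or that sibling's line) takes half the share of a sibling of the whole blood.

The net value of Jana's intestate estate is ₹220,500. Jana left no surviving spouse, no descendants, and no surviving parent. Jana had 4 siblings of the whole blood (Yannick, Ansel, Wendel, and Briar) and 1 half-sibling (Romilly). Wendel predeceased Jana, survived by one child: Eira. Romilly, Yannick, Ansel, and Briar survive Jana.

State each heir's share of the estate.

Romilly: ₹24,500; Yannick: ₹49,000; Ansel: ₹49,000; Eira: ₹49,000; Briar: ₹49,000

The entire ₹220,500 passes to the siblings and their issue.
Counting each half-blood sibling's line as half a unit, there are 9/2 units in ₹220,500, so one unit is ₹49,000. Whole-blood lines (Yannick, Ansel, Wendel, and Briar) take ₹49,000 each; half-blood lines (Romilly) take ₹24,500 each.
Wendel's share (₹49,000) passes entirely to Eira.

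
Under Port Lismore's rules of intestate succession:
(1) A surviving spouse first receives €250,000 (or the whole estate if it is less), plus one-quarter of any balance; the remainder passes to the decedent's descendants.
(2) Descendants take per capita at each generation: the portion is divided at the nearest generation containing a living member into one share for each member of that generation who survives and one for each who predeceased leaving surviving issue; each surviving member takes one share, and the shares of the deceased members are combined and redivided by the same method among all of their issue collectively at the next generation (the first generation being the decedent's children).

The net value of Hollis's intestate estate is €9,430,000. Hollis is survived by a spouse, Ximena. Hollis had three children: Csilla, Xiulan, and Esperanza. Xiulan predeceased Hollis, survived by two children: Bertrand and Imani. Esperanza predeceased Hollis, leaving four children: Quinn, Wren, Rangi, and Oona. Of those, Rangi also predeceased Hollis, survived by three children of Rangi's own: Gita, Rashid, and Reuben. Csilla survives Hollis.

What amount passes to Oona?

Oona receives €765,000.

Ximena first takes €250,000, leaving a balance of €9,180,000. Ximena then takes one-quarter of the balance (€2,295,000), for a total of €2,545,000. The remaining €6,885,000 passes to the descendants.
The descendants' portion (€6,885,000) is divided at the children's generation into 3 shares of €2,295,000. Csilla takes €2,295,000. The 2 shares of the deceased (Xiulan and Esperanza) are combined into a pool of €4,590,000.
That pool (€4,590,000) is divided at the grandchildren's generation into 6 shares of €765,000. Bertrand, Imani, Quinn, Wren, and Oona each take €765,000. The remaining share for the deceased Rangi (€765,000) is carried to the next generation.
That pool (€765,000) is divided at the great-grandchildren's generation equally among Gita, Rashid, and Reuben: €255,000 each.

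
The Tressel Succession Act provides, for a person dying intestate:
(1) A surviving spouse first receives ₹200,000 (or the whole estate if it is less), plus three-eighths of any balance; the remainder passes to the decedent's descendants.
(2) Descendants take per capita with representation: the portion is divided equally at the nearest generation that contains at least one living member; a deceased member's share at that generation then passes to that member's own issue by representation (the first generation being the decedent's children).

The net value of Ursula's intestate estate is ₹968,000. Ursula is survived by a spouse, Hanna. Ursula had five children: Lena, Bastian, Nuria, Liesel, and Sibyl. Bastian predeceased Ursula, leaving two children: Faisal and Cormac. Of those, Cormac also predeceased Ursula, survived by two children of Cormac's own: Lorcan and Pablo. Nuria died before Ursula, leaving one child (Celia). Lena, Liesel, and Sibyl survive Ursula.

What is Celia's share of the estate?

Celia receives ₹96,000.

Hanna first takes ₹200,000, leaving a balance of ₹768,000. Hanna then takes three-eighths of the balance (₹288,000), for a total of ₹488,000. The remaining ₹480,000 passes to the descendants.
The descendants' portion (₹480,000) is divided into 5 shares of ₹96,000: Lena, Liesel, and Sibyl each take ₹96,000; Bastian's ₹96,000 share passes to Bastian's issue; Nuria's ₹96,000 share passes to Nuria's issue.
Bastian's share (₹96,000) is divided into 2 shares of ₹48,000: Faisal takes ₹48,000; Cormac's ₹48,000 share passes to Cormac's issue.
Cormac's share (₹48,000) is divided into 2 shares of ₹24,000: Lorcan and Pablo each take ₹24,000.
Nuria's share (₹96,000) passes entirely to Celia.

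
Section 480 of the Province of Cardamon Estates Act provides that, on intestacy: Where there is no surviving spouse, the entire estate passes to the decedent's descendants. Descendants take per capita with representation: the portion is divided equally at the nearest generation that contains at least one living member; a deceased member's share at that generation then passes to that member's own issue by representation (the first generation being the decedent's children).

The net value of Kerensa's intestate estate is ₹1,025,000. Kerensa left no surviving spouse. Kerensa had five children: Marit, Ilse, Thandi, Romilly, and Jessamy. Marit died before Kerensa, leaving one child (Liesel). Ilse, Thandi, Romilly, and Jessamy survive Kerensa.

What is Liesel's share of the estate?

The entire ₹1,025,000 passes to the descendants.
That amount (₹1,025,000) is divided into 5 shares of ₹205,000: Ilse, Thandi, Romilly, and Jessamy each take ₹205,000; Marit's ₹205,000 share passes to Marit's issue.
Marit's share (₹205,000) passes entirely to Liesel.

Liesel receives ₹205,000.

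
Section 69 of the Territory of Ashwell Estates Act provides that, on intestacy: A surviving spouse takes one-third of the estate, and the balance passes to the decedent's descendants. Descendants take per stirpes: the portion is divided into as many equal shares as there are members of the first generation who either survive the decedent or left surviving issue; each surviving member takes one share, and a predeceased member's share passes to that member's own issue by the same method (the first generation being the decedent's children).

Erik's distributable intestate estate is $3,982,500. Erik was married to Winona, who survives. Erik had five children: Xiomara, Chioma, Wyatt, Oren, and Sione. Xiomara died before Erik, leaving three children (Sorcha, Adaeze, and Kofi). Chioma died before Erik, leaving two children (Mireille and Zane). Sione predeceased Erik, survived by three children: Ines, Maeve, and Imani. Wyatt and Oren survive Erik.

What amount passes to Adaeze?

Winona takes one-third of $3,982,500 = $1,327,500. The remaining $2,655,000 passes to the descendants.
The descendants' portion ($2,655,000) is divided into 5 shares of $531,000: Wyatt and Oren each take $531,000; Xiomara's $531,000 share passes to Xiomara's issue; Chioma's $531,000 share passes to Chioma's issue; Sione's $531,000 share passes to Sione's issue.
Xiomara's share ($531,000) is divided into 3 shares of $177,000: Sorcha, Adaeze, and Kofi each take $177,000.
Chioma's share ($531,000) is divided into 2 shares of $265,500: Mireille and Zane each take $265,500.
Sione's share ($531,000) is divided into 3 shares of $177,000: Ines, Maeve, and Imani each take $177,000.

Adaeze receives $177,000.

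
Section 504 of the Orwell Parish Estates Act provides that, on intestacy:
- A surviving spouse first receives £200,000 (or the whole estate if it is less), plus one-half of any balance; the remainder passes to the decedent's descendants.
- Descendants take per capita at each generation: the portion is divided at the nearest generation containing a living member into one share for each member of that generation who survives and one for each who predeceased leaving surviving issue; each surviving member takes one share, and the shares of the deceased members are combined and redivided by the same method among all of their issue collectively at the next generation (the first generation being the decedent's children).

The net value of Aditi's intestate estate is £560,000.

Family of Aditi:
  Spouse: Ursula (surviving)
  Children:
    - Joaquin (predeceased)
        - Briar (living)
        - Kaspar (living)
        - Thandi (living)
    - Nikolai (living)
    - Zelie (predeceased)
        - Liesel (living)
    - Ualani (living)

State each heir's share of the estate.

Ursula: £380,000; Briar: £22,500; Kaspar: £22,500; Thandi: £22,500; Nikolai: £45,000; Liesel: £22,500; Ualani: £45,000

Ursula first takes £200,000, leaving a balance of £360,000. Ursula then takes one-half of the balance (£180,000), for a total of £380,000. The remaining £180,000 passes to the descendants.
The descendants' portion (£180,000) is divided at the children's generation into 4 shares of £45,000. Nikolai and Ualani each take £45,000. The 2 shares of the deceased (Joaquin and Zelie) are combined into a pool of £90,000.
That pool (£90,000) is divided at the grandchildren's generation equally among Briar, Kaspar, Thandi, and Liesel: £22,500 each.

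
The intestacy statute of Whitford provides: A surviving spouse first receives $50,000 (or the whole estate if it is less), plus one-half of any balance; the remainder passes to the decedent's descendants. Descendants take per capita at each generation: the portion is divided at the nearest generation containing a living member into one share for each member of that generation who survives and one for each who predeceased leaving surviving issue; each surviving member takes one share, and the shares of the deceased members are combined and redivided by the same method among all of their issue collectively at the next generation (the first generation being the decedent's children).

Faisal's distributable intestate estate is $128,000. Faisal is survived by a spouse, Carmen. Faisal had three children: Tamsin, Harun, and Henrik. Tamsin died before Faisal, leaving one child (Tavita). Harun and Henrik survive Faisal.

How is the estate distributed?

Carmen first takes $50,000, leaving a balance of $78,000. Carmen then takes one-half of the balance ($39,000), for a total of $89,000. The remaining $39,000 passes to the descendants.
The descendants' portion ($39,000) is divided at the children's generation into 3 shares of $13,000. Harun and Henrik each take $13,000. The remaining share for the deceased Tamsin ($13,000) is carried to the next generation.
That pool ($13,000) passes entirely to Tavita, the sole taker at the grandchildren's generation.

Carmen: $89,000; Tavita: $13,000; Harun: $13,000; Henrik: $13,000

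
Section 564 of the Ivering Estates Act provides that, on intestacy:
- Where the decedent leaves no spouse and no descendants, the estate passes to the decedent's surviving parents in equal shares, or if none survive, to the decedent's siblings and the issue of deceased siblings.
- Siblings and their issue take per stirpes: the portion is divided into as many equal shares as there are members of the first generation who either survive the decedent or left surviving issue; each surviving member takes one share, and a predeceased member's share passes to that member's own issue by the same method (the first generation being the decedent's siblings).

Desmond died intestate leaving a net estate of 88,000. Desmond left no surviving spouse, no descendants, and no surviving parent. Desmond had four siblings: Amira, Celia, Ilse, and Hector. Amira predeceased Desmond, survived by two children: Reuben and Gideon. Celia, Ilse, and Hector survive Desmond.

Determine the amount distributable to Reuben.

Reuben receives 11,000.

The entire 88,000 passes to the siblings and their issue.
That amount (88,000) is divided into 4 shares of 22,000: Celia, Ilse, and Hector each take 22,000; Amira's 22,000 share passes to Amira's issue.
Amira's share (22,000) is divided into 2 shares of 11,000: Reuben and Gideon each take 11,000.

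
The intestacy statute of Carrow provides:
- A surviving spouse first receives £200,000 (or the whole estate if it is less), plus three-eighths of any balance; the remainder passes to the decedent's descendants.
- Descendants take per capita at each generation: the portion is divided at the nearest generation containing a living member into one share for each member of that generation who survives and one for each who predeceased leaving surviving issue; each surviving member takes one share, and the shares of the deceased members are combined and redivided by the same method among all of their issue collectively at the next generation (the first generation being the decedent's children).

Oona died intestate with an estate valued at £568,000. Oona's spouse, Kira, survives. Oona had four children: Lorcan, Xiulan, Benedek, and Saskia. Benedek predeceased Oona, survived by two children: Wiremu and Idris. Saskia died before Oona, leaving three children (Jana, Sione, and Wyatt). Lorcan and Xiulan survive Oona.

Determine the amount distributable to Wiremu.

Kira first takes £200,000, leaving a balance of £368,000. Kira then takes three-eighths of the balance (£138,000), for a total of £338,000. The remaining £230,000 passes to the descendants.
The descendants' portion (£230,000) is divided at the children's generation into 4 shares of £57,500. Lorcan and Xiulan each take £57,500. The 2 shares of the deceased (Benedek and Saskia) are combined into a pool of £115,000.
That pool (£115,000) is divided at the grandchildren's generation equally among Wiremu, Idris, Jana, Sione, and Wyatt: £23,000 each.

Wiremu receives £23,000.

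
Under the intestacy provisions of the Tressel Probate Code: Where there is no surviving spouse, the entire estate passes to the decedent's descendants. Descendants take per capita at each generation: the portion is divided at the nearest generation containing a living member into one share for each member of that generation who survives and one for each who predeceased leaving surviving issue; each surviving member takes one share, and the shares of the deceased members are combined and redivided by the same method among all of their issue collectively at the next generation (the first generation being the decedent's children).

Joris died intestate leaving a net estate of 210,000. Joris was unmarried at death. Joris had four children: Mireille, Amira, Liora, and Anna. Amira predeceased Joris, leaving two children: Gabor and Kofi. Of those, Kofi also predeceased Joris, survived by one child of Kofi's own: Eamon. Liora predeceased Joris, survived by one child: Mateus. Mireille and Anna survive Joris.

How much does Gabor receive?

The entire 210,000 passes to the descendants.
That amount (210,000) is divided at the children's generation into 4 shares of 52,500. Mireille and Anna each take 52,500. The 2 shares of the deceased (Amira and Liora) are combined into a pool of 105,000.
That pool (105,000) is divided at the grandchildren's generation into 3 shares of 35,000. Gabor and Mateus each take 35,000. The remaining share for the deceased Kofi (35,000) is carried to the next generation.
That pool (35,000) passes entirely to Eamon, the sole taker at the great-grandchildren's generation.

Gabor receives 35,000.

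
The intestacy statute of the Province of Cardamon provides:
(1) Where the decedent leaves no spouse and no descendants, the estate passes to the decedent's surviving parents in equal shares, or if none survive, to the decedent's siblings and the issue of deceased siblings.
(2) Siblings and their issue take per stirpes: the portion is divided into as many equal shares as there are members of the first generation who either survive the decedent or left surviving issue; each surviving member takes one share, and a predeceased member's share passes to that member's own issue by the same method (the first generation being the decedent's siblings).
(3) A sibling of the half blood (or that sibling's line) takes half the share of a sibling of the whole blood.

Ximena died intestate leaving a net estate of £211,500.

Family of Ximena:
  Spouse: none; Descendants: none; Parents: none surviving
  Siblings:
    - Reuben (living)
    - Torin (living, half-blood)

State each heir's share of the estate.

Reuben: £141,000; Torin: £70,500

The entire £211,500 passes to the siblings and their issue.
Counting each half-blood sibling's line as half a unit, there are 3/2 units in £211,500, so one unit is £141,000. Whole-blood lines (Reuben) take £141,000 each; half-blood lines (Torin) take £70,500 each.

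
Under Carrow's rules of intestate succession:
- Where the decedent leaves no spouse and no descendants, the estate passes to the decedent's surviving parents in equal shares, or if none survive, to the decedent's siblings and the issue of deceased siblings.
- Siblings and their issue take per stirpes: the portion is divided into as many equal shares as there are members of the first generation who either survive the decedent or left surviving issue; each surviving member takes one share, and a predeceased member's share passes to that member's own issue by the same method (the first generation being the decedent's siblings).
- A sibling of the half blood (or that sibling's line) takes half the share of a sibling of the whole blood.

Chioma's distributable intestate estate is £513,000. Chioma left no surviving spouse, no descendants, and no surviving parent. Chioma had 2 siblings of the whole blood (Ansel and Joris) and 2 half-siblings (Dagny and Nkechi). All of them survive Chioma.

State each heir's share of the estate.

The entire £513,000 passes to the siblings and their issue.
Counting each half-blood sibling's line as half a unit, there are 3 units in £513,000, so one unit is £171,000. Whole-blood lines (Ansel and Joris) take £171,000 each; half-blood lines (Dagny and Nkechi) take £85,500 each.

Dagny: £85,500; Ansel: £171,000; Nkechi: £85,500; Joris: £171,000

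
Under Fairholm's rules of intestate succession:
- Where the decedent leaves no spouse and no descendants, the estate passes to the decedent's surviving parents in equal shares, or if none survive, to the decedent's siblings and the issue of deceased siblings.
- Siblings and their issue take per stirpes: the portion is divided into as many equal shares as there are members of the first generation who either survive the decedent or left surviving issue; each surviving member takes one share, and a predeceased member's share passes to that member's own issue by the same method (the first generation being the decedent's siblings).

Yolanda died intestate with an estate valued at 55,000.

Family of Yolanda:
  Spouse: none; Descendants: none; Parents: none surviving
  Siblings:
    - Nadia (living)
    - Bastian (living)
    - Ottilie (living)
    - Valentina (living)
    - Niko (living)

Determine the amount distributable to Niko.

Niko receives 11,000.

The entire 55,000 passes to the siblings and their issue.
That amount (55,000) is divided into 5 shares of 11,000: Nadia, Bastian, Ottilie, Valentina, and Niko each take 11,000.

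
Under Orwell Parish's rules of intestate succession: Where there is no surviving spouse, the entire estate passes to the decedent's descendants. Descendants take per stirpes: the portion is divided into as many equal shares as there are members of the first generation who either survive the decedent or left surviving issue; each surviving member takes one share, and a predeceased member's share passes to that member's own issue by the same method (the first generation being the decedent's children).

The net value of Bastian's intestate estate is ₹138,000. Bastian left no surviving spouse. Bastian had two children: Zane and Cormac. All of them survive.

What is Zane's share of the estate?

Zane receives ₹69,000.

The entire ₹138,000 passes to the descendants.
That amount (₹138,000) is divided into 2 shares of ₹69,000: Zane and Cormac each take ₹69,000.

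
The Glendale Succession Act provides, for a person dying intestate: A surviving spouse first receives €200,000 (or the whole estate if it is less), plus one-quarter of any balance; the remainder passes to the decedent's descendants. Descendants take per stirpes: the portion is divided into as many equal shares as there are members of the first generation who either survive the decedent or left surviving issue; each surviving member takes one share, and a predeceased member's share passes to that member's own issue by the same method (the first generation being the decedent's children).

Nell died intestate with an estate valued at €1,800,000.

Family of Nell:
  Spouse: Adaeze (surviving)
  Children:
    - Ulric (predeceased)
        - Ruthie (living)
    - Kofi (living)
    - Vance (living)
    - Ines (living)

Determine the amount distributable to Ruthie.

Ruthie receives €300,000.

Adaeze first takes €200,000, leaving a balance of €1,600,000. Adaeze then takes one-quarter of the balance (€400,000), for a total of €600,000. The remaining €1,200,000 passes to the descendants.
The descendants' portion (€1,200,000) is divided into 4 shares of €300,000: Kofi, Vance, and Ines each take €300,000; Ulric's €300,000 share passes to Ulric's issue.
Ulric's share (€300,000) passes entirely to Ruthie.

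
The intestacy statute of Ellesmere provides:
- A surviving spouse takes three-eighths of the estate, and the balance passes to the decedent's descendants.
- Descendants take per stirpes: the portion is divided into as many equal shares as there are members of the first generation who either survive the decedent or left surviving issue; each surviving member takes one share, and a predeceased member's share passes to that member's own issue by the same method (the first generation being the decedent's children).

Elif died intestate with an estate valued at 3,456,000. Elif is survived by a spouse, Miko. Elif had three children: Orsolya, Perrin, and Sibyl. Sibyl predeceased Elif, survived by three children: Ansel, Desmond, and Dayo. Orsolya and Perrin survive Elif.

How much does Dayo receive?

Dayo receives 240,000.

Miko takes three-eighths of 3,456,000 = 1,296,000. The remaining 2,160,000 passes to the descendants.
The descendants' portion (2,160,000) is divided into 3 shares of 720,000: Orsolya and Perrin each take 720,000; Sibyl's 720,000 share passes to Sibyl's issue.
Sibyl's share (720,000) is divided into 3 shares of 240,000: Ansel, Desmond, and Dayo each take 240,000.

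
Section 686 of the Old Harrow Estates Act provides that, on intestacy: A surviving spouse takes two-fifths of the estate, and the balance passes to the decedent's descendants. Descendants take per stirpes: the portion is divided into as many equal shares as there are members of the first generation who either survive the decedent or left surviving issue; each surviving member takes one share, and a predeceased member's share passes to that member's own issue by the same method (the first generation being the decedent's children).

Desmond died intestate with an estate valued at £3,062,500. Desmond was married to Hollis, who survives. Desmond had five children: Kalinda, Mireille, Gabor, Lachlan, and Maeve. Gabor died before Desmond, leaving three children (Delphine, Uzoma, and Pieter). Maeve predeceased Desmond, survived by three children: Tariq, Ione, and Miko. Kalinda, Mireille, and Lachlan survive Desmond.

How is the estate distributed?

Hollis takes two-fifths of £3,062,500 = £1,225,000. The remaining £1,837,500 passes to the descendants.
The descendants' portion (£1,837,500) is divided into 5 shares of £367,500: Kalinda, Mireille, and Lachlan each take £367,500; Gabor's £367,500 share passes to Gabor's issue; Maeve's £367,500 share passes to Maeve's issue.
Gabor's share (£367,500) is divided into 3 shares of £122,500: Delphine, Uzoma, and Pieter each take £122,500.
Maeve's share (£367,500) is divided into 3 shares of £122,500: Tariq, Ione, and Miko each take £122,500.

Hollis: £1,225,000; Kalinda: £367,500; Mireille: £367,500; Delphine: £122,500; Uzoma: £122,500; Pieter: £122,500; Lachlan: £367,500; Tariq: £122,500; Ione: £122,500; Miko: £122,500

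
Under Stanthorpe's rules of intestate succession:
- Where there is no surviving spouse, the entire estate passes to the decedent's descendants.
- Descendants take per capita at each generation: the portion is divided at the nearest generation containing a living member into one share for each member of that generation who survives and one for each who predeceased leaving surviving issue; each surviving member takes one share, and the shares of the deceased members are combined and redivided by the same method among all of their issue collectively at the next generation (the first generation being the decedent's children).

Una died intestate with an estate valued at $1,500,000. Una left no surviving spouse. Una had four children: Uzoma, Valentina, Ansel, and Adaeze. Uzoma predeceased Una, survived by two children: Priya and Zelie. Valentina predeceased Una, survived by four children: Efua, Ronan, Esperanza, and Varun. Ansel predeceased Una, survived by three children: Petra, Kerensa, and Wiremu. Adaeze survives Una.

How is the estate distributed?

The entire $1,500,000 passes to the descendants.
That amount ($1,500,000) is divided at the children's generation into 4 shares of $375,000. Adaeze takes $375,000. The 3 shares of the deceased (Uzoma, Valentina, and Ansel) are combined into a pool of $1,125,000.
That pool ($1,125,000) is divided at the grandchildren's generation equally among Priya, Zelie, Efua, Ronan, Esperanza, Varun, Petra, Kerensa, and Wiremu: $125,000 each.

Priya: $125,000; Zelie: $125,000; Efua: $125,000; Ronan: $125,000; Esperanza: $125,000; Varun: $125,000; Petra: $125,000; Kerensa: $125,000; Wiremu: $125,000; Adaeze: $375,000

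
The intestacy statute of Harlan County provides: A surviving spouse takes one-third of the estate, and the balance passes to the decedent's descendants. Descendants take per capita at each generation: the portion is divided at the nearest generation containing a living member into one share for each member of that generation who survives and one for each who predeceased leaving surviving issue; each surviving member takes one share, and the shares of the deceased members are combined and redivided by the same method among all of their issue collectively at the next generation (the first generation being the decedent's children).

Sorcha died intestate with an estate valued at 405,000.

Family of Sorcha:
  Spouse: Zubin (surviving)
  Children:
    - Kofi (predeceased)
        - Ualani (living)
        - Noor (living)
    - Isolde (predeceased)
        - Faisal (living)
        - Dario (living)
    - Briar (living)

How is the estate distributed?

Zubin takes one-third of 405,000 = 135,000. The remaining 270,000 passes to the descendants.
The descendants' portion (270,000) is divided at the children's generation into 3 shares of 90,000. Briar takes 90,000. The 2 shares of the deceased (Kofi and Isolde) are combined into a pool of 180,000.
That pool (180,000) is divided at the grandchildren's generation equally among Ualani, Noor, Faisal, and Dario: 45,000 each.

Zubin: 135,000; Ualani: 45,000; Noor: 45,000; Faisal: 45,000; Dario: 45,000; Briar: 90,000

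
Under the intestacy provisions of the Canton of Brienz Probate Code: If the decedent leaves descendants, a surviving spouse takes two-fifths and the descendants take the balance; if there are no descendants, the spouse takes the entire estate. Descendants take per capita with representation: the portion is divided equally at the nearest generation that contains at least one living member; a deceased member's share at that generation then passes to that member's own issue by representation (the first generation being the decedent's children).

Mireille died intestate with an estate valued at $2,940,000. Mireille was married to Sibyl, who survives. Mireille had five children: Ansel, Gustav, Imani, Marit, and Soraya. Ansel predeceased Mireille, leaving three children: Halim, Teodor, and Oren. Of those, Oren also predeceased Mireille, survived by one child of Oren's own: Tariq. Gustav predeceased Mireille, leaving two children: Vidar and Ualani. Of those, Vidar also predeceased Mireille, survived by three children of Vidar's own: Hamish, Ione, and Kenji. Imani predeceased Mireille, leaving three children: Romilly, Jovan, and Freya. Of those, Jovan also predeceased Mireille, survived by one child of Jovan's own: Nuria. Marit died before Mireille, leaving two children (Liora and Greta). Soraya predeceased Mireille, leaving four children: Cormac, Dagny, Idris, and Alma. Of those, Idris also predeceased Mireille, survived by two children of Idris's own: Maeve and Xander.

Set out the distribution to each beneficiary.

Sibyl: $1,176,000; Halim: $126,000; Teodor: $126,000; Tariq: $126,000; Hamish: $42,000; Ione: $42,000; Kenji: $42,000; Ualani: $126,000; Romilly: $126,000; Nuria: $126,000; Freya: $126,000; Liora: $126,000; Greta: $126,000; Cormac: $126,000; Dagny: $126,000; Maeve: $63,000; Xander: $63,000; Alma: $126,000

Sibyl takes two-fifths of $2,940,000 = $1,176,000. The remaining $1,764,000 passes to the descendants.
No child survives, so the initial division is made at the grandchildren's generation.
The descendants' portion ($1,764,000) is divided into 14 shares of $126,000: Halim, Teodor, Ualani, Romilly, Freya, Liora, Greta, Cormac, Dagny, and Alma each take $126,000; Oren's $126,000 share passes to Oren's issue; Vidar's $126,000 share passes to Vidar's issue; Jovan's $126,000 share passes to Jovan's issue; Idris's $126,000 share passes to Idris's issue.
Oren's share ($126,000) passes entirely to Tariq.
Vidar's share ($126,000) is divided into 3 shares of $42,000: Hamish, Ione, and Kenji each take $42,000.
Jovan's share ($126,000) passes entirely to Nuria.
Idris's share ($126,000) is divided into 2 shares of $63,000: Maeve and Xander each take $63,000.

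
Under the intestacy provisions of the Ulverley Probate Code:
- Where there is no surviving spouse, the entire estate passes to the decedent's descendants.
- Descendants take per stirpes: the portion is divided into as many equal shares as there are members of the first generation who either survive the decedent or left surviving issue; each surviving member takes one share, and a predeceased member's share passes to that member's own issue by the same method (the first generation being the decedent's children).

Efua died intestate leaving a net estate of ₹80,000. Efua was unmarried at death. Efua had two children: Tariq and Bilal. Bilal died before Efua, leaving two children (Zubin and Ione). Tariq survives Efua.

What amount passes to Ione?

Ione receives ₹20,000.

The entire ₹80,000 passes to the descendants.
That amount (₹80,000) is divided into 2 shares of ₹40,000: Tariq takes ₹40,000; Bilal's ₹40,000 share passes to Bilal's issue.
Bilal's share (₹40,000) is divided into 2 shares of ₹20,000: Zubin and Ione each take ₹20,000.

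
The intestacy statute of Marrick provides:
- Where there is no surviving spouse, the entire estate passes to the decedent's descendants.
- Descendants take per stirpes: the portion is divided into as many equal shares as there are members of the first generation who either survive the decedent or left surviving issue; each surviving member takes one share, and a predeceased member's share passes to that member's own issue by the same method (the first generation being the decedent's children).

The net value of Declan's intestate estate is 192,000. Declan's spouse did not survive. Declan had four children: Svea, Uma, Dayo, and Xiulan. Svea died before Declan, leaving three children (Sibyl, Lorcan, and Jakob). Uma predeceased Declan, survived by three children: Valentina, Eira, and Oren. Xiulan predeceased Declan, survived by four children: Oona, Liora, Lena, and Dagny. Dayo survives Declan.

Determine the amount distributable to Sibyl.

The entire 192,000 passes to the descendants.
That amount (192,000) is divided into 4 shares of 48,000: Dayo takes 48,000; Svea's 48,000 share passes to Svea's issue; Uma's 48,000 share passes to Uma's issue; Xiulan's 48,000 share passes to Xiulan's issue.
Svea's share (48,000) is divided into 3 shares of 16,000: Sibyl, Lorcan, and Jakob each take 16,000.
Uma's share (48,000) is divided into 3 shares of 16,000: Valentina, Eira, and Oren each take 16,000.
Xiulan's share (48,000) is divided into 4 shares of 12,000: Oona, Liora, Lena, and Dagny each take 12,000.

Sibyl receives 16,000.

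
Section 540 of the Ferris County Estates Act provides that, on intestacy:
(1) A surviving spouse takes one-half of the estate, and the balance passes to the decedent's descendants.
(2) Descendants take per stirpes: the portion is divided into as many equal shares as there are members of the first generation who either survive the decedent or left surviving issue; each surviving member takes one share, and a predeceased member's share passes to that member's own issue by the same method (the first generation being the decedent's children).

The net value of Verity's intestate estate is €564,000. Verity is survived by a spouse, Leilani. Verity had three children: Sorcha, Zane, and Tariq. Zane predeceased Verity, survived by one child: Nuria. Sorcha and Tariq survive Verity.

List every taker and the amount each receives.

Leilani takes one-half of €564,000 = €282,000. The remaining €282,000 passes to the descendants.
The descendants' portion (€282,000) is divided into 3 shares of €94,000: Sorcha and Tariq each take €94,000; Zane's €94,000 share passes to Zane's issue.
Zane's share (€94,000) passes entirely to Nuria.

Leilani: €282,000; Sorcha: €94,000; Nuria: €94,000; Tariq: €94,000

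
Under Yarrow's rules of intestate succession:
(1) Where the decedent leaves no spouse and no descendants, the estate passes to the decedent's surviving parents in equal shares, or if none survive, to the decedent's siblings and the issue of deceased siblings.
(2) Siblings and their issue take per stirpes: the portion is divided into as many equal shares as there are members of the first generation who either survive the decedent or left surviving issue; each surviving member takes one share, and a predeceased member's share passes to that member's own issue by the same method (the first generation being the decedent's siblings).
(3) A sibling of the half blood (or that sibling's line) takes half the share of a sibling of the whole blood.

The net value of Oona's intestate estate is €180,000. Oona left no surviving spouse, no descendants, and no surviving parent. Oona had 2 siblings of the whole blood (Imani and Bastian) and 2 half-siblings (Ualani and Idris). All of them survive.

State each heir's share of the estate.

The entire €180,000 passes to the siblings and their issue.
Counting each half-blood sibling's line as half a unit, there are 3 units in €180,000, so one unit is €60,000. Whole-blood lines (Imani and Bastian) take €60,000 each; half-blood lines (Ualani and Idris) take €30,000 each.

Ualani: €30,000; Idris: €30,000; Imani: €60,000; Bastian: €60,000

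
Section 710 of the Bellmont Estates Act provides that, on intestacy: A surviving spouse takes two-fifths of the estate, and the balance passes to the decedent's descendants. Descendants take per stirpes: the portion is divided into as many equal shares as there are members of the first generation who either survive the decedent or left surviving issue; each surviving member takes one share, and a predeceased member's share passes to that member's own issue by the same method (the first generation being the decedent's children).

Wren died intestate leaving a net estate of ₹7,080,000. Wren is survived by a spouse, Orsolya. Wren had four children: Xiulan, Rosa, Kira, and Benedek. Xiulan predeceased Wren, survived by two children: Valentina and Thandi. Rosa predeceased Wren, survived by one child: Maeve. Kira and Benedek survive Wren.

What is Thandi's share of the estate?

Thandi receives ₹531,000.

Orsolya takes two-fifths of ₹7,080,000 = ₹2,832,000. The remaining ₹4,248,000 passes to the descendants.
The descendants' portion (₹4,248,000) is divided into 4 shares of ₹1,062,000: Kira and Benedek each take ₹1,062,000; Xiulan's ₹1,062,000 share passes to Xiulan's issue; Rosa's ₹1,062,000 share passes to Rosa's issue.
Xiulan's share (₹1,062,000) is divided into 2 shares of ₹531,000: Valentina and Thandi each take ₹531,000.
Rosa's share (₹1,062,000) passes entirely to Maeve.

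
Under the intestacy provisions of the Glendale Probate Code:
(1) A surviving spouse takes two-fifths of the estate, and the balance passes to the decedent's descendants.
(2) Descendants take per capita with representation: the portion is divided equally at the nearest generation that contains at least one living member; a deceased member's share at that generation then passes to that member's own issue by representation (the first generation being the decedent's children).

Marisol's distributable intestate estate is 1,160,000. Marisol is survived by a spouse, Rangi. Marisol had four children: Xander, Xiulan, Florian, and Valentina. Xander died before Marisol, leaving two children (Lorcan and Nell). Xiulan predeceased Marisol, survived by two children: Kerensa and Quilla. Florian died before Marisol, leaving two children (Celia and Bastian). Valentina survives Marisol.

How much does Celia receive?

Rangi takes two-fifths of 1,160,000 = 464,000. The remaining 696,000 passes to the descendants.
The descendants' portion (696,000) is divided into 4 shares of 174,000: Valentina takes 174,000; Xander's 174,000 share passes to Xander's issue; Xiulan's 174,000 share passes to Xiulan's issue; Florian's 174,000 share passes to Florian's issue.
Xander's share (174,000) is divided into 2 shares of 87,000: Lorcan and Nell each take 87,000.
Xiulan's share (174,000) is divided into 2 shares of 87,000: Kerensa and Quilla each take 87,000.
Florian's share (174,000) is divided into 2 shares of 87,000: Celia and Bastian each take 87,000.

Celia receives 87,000.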